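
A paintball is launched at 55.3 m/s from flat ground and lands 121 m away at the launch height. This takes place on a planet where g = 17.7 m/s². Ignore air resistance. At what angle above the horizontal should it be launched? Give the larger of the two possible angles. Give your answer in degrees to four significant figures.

67.77°

Level-ground range R = v₀² sin(2θ)/g ⇒ sin(2θ) = gR/v₀² = 17.7 × 121 / 55.3² = 0.7003.
2θ = 44.45° or 180° − 44.45° = 135.5°, so θ = 22.23° or 67.77°.
The larger angle is 67.77°.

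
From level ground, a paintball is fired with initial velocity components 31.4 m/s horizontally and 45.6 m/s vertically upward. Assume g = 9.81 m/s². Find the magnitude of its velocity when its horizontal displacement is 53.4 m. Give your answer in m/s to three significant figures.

42.7 m/s

x = vₓ t ⇒ t = 53.4/31.40 = 1.701 s.
Vertical velocity there: v_y = v_y0 − g t = 45.60 − 9.81 × 1.701 = 28.92 m/s.
Speed: √(vₓ² + v_y²) = √(31.40² + 28.92²) = 42.69 m/s.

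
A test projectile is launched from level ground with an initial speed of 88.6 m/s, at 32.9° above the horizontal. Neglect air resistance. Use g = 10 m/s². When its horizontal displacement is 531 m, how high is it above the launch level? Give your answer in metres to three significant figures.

88.8 m

Resolve: vₓ = 88.60 cos 32.9° = 74.39 m/s and v_y0 = 88.60 sin 32.9° = 48.13 m/s.
Time to reach x = 531 m: t = x/vₓ = 531/74.39 = 7.138 s.
Height: y = v_y0 t − ½ g t² = 48.13 × 7.138 − 5.000 × 7.138² = 343.5 − 254.8 = 88.76 m.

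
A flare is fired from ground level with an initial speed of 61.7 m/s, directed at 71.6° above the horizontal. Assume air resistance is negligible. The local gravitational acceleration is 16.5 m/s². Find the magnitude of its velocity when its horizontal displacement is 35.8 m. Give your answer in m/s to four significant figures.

34.28 m/s

Components: vₓ = 61.70 cos 71.6° = 19.48 m/s, v_y0 = 61.70 sin 71.6° = 58.55 m/s.
At x = 35.8 m, t = x/vₓ = 35.8/19.48 = 1.838 s.
Vertical velocity there: v_y = v_y0 − g t = 58.55 − 16.5 × 1.838 = 28.22 m/s.
Speed: √(vₓ² + v_y²) = √(19.48² + 28.22²) = 34.28 m/s.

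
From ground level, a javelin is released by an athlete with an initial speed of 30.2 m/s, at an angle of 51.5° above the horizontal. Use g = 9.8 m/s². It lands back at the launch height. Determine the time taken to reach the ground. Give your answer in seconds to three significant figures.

Resolve: vₓ = 30.20 cos 51.5° = 18.80 m/s and v_y0 = 30.20 sin 51.5° = 23.63 m/s.
Time of flight on level ground: T = 2 v_y0 / g = 2 × 23.63 / 9.80 = 4.823 s.

4.82 s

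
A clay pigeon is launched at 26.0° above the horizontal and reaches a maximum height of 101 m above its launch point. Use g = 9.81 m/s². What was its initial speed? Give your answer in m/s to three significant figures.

At the peak v_y = 0, so v_y0 = √(2gH) = √(2 × 9.81 × 101) = 44.52 m/s.
v_y0 = v₀ sin θ ⇒ v₀ = 44.52 / sin 26.0° = 101.5 m/s.

102 m/s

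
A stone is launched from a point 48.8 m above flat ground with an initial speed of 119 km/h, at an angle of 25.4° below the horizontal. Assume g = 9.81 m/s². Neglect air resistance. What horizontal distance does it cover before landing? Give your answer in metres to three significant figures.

Convert: 119 km/h = 119/3.6 = 33.06 m/s.
vₓ = 33.06 cos 25.4° = 29.86 m/s; v_y0 = −14.18 m/s (downward).
The projectile lands when y = 48.8 + (−14.18) t − ½·9.81·t² = 0. Positive root: t = (−14.18 + √(14.18² + 2·9.81·48.8)) / 9.81 = (−14.18 + 34.04) / 9.81 = 2.024 s.
Horizontal distance: R = vₓ t = 29.86 × 2.024 = 60.44 m.

60.4 m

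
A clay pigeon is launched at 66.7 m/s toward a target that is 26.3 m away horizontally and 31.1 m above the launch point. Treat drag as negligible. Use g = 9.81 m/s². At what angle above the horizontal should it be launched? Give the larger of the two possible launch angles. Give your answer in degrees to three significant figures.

Trajectory: y = x tanθ − g x² (1 + tan²θ)/(2v₀²). With x = 26.3, y = 31.1, v₀ = 66.7, g = 9.81:
0.7626 tan²θ − 26.3 tanθ + (31.86) = 0.
tanθ = [26.3 ± √(26.3² − 4 × 0.7626 × (31.86))] / (2 × 0.7626) = (26.3 ± 24.38) / 1.525, giving tanθ = 1.257 or 33.23.
θ = 51.50° or 88.28°; the larger is 88.28°.

88.3°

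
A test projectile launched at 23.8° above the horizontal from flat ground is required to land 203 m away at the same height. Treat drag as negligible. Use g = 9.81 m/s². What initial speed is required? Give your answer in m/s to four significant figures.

51.93 m/s

From R = (v₀² / g) sin 2θ: v₀ = √(gR / sin 2θ).
v₀ = √(9.81 × 203 / sin 47.60°) = √(1991 / 0.7385) = √2696.8 = 51.93 m/s.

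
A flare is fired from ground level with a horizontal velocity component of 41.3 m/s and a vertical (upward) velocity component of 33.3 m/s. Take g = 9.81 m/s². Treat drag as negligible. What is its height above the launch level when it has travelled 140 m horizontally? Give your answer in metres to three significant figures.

At x = 140 m, t = x/vₓ = 140/41.30 = 3.390 s.
Height: y = v_y0 t − ½ g t² = 33.30 × 3.390 − 4.905 × 3.390² = 112.9 − 56.36 = 56.52 m.

56.5 m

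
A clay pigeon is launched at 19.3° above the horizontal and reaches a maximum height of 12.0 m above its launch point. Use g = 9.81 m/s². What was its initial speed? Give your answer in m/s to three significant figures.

46.4 m/s

At the peak v_y = 0, so v_y0 = √(2gH) = √(2 × 9.81 × 12.0) = 15.34 m/s.
v_y0 = v₀ sin θ ⇒ v₀ = 15.34 / sin 19.3° = 46.42 m/s.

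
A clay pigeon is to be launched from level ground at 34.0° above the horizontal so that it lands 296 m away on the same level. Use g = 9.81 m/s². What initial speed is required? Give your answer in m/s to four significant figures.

55.96 m/s

From R = (v₀² / g) sin 2θ: v₀ = √(gR / sin 2θ).
v₀ = √(9.81 × 296 / sin 68.00°) = √(2904 / 0.9272) = √3131.8 = 55.96 m/s.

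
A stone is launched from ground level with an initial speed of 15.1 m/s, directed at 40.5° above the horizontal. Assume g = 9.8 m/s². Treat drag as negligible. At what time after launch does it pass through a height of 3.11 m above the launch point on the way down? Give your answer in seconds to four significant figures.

Components: vₓ = 15.10 cos 40.5° = 11.48 m/s, v_y0 = 15.10 sin 40.5° = 9.807 m/s.
Height y(t) = 9.807 t − 4.900 t² = 3.11 gives 4.900 t² − 9.807 t + 3.11 = 0.
t = [9.807 ± √(9.807² − 2·9.80·3.11)] / 9.80 = (9.807 ± 5.934) / 9.80, so t = 0.3951 s or t = 1.606 s.
The descending-branch root is 1.606 s.

1.606 s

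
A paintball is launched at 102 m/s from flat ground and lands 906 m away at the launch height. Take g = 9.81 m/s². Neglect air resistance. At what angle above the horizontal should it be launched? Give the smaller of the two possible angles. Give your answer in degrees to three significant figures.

R = v₀² sin 2θ / g gives sin 2θ = gR/v₀² = 9.81·906/102² = 0.8543.
2θ = 58.68° or 180° − 58.68° = 121.3°, so θ = 29.34° or 60.66°.
The smaller angle is 29.34°.

29.3°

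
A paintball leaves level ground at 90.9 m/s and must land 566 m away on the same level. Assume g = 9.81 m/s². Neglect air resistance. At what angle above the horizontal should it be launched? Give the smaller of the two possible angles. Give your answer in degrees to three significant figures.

21.1°

R = v₀² sin 2θ / g gives sin 2θ = gR/v₀² = 9.81·566/90.9² = 0.6720.
2θ = 42.22° or 180° − 42.22° = 137.8°, so θ = 21.11° or 68.89°.
The smaller angle is 21.11°.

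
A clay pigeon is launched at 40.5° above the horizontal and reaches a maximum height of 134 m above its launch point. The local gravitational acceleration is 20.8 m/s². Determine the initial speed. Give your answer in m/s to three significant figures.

115 m/s

At the peak v_y = 0, so v_y0 = √(2gH) = √(2 × 20.8 × 134) = 74.66 m/s.
v_y0 = v₀ sin θ ⇒ v₀ = 74.66 / sin 40.5° = 115.0 m/s.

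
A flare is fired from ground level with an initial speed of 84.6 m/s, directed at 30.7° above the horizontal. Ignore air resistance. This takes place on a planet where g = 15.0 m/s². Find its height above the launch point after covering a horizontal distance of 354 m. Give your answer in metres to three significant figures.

Horizontal component vₓ = 84.60 cos 30.7° = 72.74 m/s; vertical v_y0 = 84.60 sin 30.7° = 43.19 m/s.
At x = 354 m, t = x/vₓ = 354/72.74 = 4.866 s.
Height: y = v_y0 t − ½ g t² = 43.19 × 4.866 − 7.500 × 4.866² = 210.2 − 177.6 = 32.57 m.

32.6 m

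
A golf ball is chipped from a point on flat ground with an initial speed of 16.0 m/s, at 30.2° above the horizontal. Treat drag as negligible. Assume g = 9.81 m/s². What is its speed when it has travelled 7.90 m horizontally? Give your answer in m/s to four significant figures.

Components: vₓ = 16.00 cos 30.2° = 13.83 m/s, v_y0 = 16.00 sin 30.2° = 8.048 m/s.
Time to reach x = 7.90 m: t = x/vₓ = 7.90/13.83 = 0.5713 s.
Vertical velocity there: v_y = v_y0 − g t = 8.048 − 9.81 × 0.5713 = 2.444 m/s.
Speed: √(vₓ² + v_y²) = √(13.83² + 2.444²) = 14.04 m/s.

14.04 m/s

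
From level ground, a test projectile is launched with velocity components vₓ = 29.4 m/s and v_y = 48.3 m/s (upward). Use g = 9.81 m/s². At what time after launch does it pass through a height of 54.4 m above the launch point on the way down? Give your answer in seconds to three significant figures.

8.55 s

Height y(t) = 48.30 t − 4.905 t² = 54.4 gives 4.905 t² − 48.30 t + 54.4 = 0.
Quadratic formula: t = (48.30 ± √1265.6) / 9.81 = (48.30 ± 35.57) / 9.81 → t = 1.297 s or 8.550 s.
The descending-branch root is 8.550 s.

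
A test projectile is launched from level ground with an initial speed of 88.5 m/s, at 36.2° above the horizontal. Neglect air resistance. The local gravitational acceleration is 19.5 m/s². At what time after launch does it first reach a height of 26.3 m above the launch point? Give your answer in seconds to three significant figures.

Horizontal component vₓ = 88.50 cos 36.2° = 71.42 m/s; vertical v_y0 = 88.50 sin 36.2° = 52.27 m/s.
Set y = v_y0 t − ½ g t² = 26.3: 9.750 t² − 52.27 t + 26.3 = 0.
Quadratic formula: t = (52.27 ± √1706.3) / 19.5 = (52.27 ± 41.31) / 19.5 → t = 0.5621 s or 4.799 s.
The first (ascending) time is 0.5621 s.

0.562 s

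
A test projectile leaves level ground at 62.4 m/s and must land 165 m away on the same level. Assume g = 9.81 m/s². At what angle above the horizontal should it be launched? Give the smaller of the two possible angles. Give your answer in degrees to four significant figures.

Level-ground range R = v₀² sin(2θ)/g ⇒ sin(2θ) = gR/v₀² = 9.81 × 165 / 62.4² = 0.4157.
2θ = 24.56° or 180° − 24.56° = 155.4°, so θ = 12.28° or 77.72°.
The smaller angle is 12.28°.

12.28°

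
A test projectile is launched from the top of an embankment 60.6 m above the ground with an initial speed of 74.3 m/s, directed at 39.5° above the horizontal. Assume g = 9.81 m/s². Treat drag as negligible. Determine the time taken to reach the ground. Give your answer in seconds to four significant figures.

Horizontal component vₓ = 74.30 cos 39.5° = 57.33 m/s; vertical v_y0 = 74.30 sin 39.5° = 47.26 m/s.
Vertical motion (up positive, ground at y = 0): 4.905 t² − (47.26) t − 60.6 = 0, so t = (47.26 + √(47.26² + 2·9.81·60.6)) / 9.81 = (47.26 + 58.50) / 9.81 = 10.78 s.

10.78 s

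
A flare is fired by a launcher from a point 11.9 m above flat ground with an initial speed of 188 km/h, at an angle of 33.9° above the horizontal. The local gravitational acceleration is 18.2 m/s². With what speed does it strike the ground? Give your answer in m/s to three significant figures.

Convert: 188 km/h = 188/3.6 = 52.22 m/s.
Resolve: vₓ = 52.22 cos 33.9° = 43.35 m/s and v_y0 = 52.22 sin 33.9° = 29.13 m/s.
The projectile lands when y = 11.9 + (29.13) t − ½·18.2·t² = 0. Positive root: t = (29.13 + √(29.13² + 2·18.2·11.9)) / 18.2 = (29.13 + 35.80) / 18.2 = 3.567 s.
Vertical velocity at impact: v_y = v_y0 − g t = 29.13 − 18.2 × 3.567 = −35.80 m/s.
Speed: |v| = √(vₓ² + v_y²) = √(43.35² + 35.80²) = 56.22 m/s.

56.2 m/s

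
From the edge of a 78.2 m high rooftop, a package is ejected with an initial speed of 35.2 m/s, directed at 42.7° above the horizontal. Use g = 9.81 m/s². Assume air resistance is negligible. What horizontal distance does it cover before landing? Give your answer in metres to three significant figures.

184 m

Horizontal component vₓ = 35.20 cos 42.7° = 25.87 m/s; vertical v_y0 = 35.20 sin 42.7° = 23.87 m/s.
Vertical motion (up positive, ground at y = 0): 4.905 t² − (23.87) t − 78.2 = 0, so t = (23.87 + √(23.87² + 2·9.81·78.2)) / 9.81 = (23.87 + 45.87) / 9.81 = 7.109 s.
Horizontal distance: R = vₓ t = 25.87 × 7.109 = 183.9 m.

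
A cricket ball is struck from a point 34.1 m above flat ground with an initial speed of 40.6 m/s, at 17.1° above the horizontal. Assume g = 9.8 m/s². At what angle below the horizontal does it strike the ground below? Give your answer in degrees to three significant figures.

Horizontal component vₓ = 40.60 cos 17.1° = 38.81 m/s; vertical v_y0 = 40.60 sin 17.1° = 11.94 m/s.
Vertical motion (up positive, ground at y = 0): 4.900 t² − (11.94) t − 34.1 = 0, so t = (11.94 + √(11.94² + 2·9.80·34.1)) / 9.80 = (11.94 + 28.48) / 9.80 = 4.124 s.
At impact: v_y = v_y0 − g t = −28.48 m/s; vₓ = 38.81 m/s.
Angle below horizontal: arctan(|v_y|/vₓ) = arctan(28.48/38.81) = 36.27°.

36.3°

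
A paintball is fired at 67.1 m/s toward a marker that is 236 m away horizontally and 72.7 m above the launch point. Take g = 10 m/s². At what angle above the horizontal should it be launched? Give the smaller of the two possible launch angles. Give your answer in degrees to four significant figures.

34.90°

Trajectory: y = x tanθ − g x² (1 + tan²θ)/(2v₀²). With x = 236, y = 72.7, v₀ = 67.1, g = 10.0:
61.85 tan²θ − 236 tanθ + (134.6) = 0.
tanθ = [236 ± √(236² − 4 × 61.85 × (134.6))] / (2 × 61.85) = (236 ± 149.7) / 123.7, giving tanθ = 0.6977 or 3.118.
θ = 34.90° or 72.22°; the smaller is 34.90°.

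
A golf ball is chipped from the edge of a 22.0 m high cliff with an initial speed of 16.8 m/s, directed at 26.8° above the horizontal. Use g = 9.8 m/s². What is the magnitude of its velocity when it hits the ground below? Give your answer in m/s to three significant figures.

Horizontal component vₓ = 16.80 cos 26.8° = 15.00 m/s; vertical v_y0 = 16.80 sin 26.8° = 7.575 m/s.
Vertical motion (up positive, ground at y = 0): 4.900 t² − (7.575) t − 22.0 = 0, so t = (7.575 + √(7.575² + 2·9.80·22.0)) / 9.80 = (7.575 + 22.10) / 9.80 = 3.028 s.
Vertical velocity at impact: v_y = v_y0 − g t = 7.575 − 9.80 × 3.028 = −22.10 m/s.
Speed: |v| = √(vₓ² + v_y²) = √(15.00² + 22.10²) = 26.71 m/s.

26.7 m/s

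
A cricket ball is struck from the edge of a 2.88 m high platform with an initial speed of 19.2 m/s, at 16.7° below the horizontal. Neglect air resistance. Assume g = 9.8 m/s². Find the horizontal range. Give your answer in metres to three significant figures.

Components: vₓ = 19.20 cos 16.7° = 18.39 m/s, v_y0 = −5.517 m/s (downward).
The projectile lands when y = 2.88 + (−5.517) t − ½·9.80·t² = 0. Positive root: t = (−5.517 + √(5.517² + 2·9.80·2.88)) / 9.80 = (−5.517 + 9.321) / 9.80 = 0.3882 s.
Horizontal distance: R = vₓ t = 18.39 × 0.3882 = 7.139 m.

7.14 m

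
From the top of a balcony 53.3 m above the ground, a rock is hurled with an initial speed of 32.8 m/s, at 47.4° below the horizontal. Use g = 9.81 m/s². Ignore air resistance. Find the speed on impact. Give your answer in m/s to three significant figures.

46.1 m/s

vₓ = 32.80 cos 47.4° = 22.20 m/s; v_y0 = −24.14 m/s (downward).
The projectile lands when y = 53.3 + (−24.14) t − ½·9.81·t² = 0. Positive root: t = (−24.14 + √(24.14² + 2·9.81·53.3)) / 9.81 = (−24.14 + 40.36) / 9.81 = 1.653 s.
Vertical velocity at impact: v_y = v_y0 − g t = −24.14 − 9.81 × 1.653 = −40.36 m/s.
Speed: |v| = √(vₓ² + v_y²) = √(22.20² + 40.36²) = 46.06 m/s.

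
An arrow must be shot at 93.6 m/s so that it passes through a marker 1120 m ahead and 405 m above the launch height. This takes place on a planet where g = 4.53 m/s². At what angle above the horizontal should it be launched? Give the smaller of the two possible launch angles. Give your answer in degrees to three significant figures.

41.0°

Trajectory: y = x tanθ − g x² (1 + tan²θ)/(2v₀²). With x = 1120, y = 405, v₀ = 93.6, g = 4.53:
324.3 tan²θ − 1120 tanθ + (729.3) = 0.
tanθ = [1120 ± √(1120² − 4 × 324.3 × (729.3))] / (2 × 324.3) = (1120 ± 555.3) / 648.6, giving tanθ = 0.8707 or 2.583.
θ = 41.04° or 68.84°; the smaller is 41.04°.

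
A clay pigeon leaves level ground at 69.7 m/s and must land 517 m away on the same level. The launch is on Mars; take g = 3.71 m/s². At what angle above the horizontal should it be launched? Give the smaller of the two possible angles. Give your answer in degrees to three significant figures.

Level-ground range R = v₀² sin(2θ)/g ⇒ sin(2θ) = gR/v₀² = 3.71 × 517 / 69.7² = 0.3948.
2θ = 23.25° or 180° − 23.25° = 156.7°, so θ = 11.63° or 78.37°.
The smaller angle is 11.63°.

11.6°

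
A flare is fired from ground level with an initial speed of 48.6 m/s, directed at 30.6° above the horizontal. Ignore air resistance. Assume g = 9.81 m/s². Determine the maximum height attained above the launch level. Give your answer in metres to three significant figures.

31.2 m

Components: vₓ = 48.60 cos 30.6° = 41.83 m/s, v_y0 = 48.60 sin 30.6° = 24.74 m/s.
Maximum height: H = v_y0² / (2g) = 24.74² / (2 × 9.81) = 31.19 m.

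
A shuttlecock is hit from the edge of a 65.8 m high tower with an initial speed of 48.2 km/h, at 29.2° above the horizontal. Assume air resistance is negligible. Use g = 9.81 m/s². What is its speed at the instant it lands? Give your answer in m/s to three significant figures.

38.3 m/s

Convert: 48.2 km/h = 48.2/3.6 = 13.39 m/s.
Components: vₓ = 13.39 cos 29.2° = 11.69 m/s, v_y0 = 13.39 sin 29.2° = 6.532 m/s.
The projectile lands when y = 65.8 + (6.532) t − ½·9.81·t² = 0. Positive root: t = (6.532 + √(6.532² + 2·9.81·65.8)) / 9.81 = (6.532 + 36.52) / 9.81 = 4.389 s.
Vertical velocity at impact: v_y = v_y0 − g t = 6.532 − 9.81 × 4.389 = −36.52 m/s.
Speed: |v| = √(vₓ² + v_y²) = √(11.69² + 36.52²) = 38.34 m/s.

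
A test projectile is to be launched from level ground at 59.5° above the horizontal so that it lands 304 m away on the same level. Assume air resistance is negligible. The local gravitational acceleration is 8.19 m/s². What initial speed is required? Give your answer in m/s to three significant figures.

Level-ground range: R = v₀² sin(2θ)/g, so v₀ = √(gR / sin 2θ).
v₀ = √(8.19 × 304 / sin 119.0°) = √(2490 / 0.8746) = √2846.7 = 53.35 m/s.

53.4 m/s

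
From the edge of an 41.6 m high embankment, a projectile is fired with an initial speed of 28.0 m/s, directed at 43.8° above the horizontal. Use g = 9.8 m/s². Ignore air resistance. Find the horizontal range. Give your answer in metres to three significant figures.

111 m

Components: vₓ = 28.00 cos 43.8° = 20.21 m/s, v_y0 = 28.00 sin 43.8° = 19.38 m/s.
The projectile lands when y = 41.6 + (19.38) t − ½·9.80·t² = 0. Positive root: t = (19.38 + √(19.38² + 2·9.80·41.6)) / 9.80 = (19.38 + 34.51) / 9.80 = 5.499 s.
Horizontal distance: R = vₓ t = 20.21 × 5.499 = 111.1 m.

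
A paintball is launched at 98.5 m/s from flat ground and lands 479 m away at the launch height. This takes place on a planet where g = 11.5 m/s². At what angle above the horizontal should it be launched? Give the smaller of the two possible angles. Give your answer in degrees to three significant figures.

17.3°

Level-ground range R = v₀² sin(2θ)/g ⇒ sin(2θ) = gR/v₀² = 11.5 × 479 / 98.5² = 0.5678.
2θ = 34.59° or 180° − 34.59° = 145.4°, so θ = 17.30° or 72.70°.
The smaller angle is 17.30°.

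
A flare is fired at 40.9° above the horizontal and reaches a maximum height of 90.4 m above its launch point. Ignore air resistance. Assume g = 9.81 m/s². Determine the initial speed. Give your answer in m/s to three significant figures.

64.3 m/s

At the peak v_y = 0, so v_y0 = √(2gH) = √(2 × 9.81 × 90.4) = 42.11 m/s.
v_y0 = v₀ sin θ ⇒ v₀ = 42.11 / sin 40.9° = 64.32 m/s.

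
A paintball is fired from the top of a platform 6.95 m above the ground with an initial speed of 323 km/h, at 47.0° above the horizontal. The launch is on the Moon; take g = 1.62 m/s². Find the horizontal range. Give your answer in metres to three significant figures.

4960 m

Convert: 323 km/h = 323/3.6 = 89.72 m/s.
Horizontal component vₓ = 89.72 cos 47.0° = 61.19 m/s; vertical v_y0 = 89.72 sin 47.0° = 65.62 m/s.
With up positive and y = 0 at the ground: y(t) = 6.95 + (65.62) t − 0.8100 t². Setting y = 0 and taking the positive root: t = [65.62 + √(65.62² + 2·1.62·6.95)] / 1.62 = (65.62 + 65.79) / 1.62 = 81.12 s.
Horizontal distance: R = vₓ t = 61.19 × 81.12 = 4964 m.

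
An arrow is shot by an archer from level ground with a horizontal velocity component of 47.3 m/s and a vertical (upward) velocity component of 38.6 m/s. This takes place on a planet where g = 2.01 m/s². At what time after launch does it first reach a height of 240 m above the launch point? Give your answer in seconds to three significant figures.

7.80 s

Require v_y0 t − ½ g t² = 240, i.e. 1.005 t² − 38.60 t + 240 = 0.
t = [38.60 ± √(38.60² − 2·2.01·240)] / 2.01 = (38.60 ± 22.92) / 2.01, so t = 7.803 s or t = 30.61 s.
The first (ascending) time is 7.803 s.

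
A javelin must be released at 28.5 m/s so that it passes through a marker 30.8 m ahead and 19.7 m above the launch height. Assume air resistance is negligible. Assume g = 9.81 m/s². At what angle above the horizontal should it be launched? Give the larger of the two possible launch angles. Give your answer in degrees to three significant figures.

Trajectory: y = x tanθ − g x² (1 + tan²θ)/(2v₀²). With x = 30.8, y = 19.7, v₀ = 28.5, g = 9.81:
5.729 tan²θ − 30.8 tanθ + (25.43) = 0.
tanθ = [30.8 ± √(30.8² − 4 × 5.729 × (25.43))] / (2 × 5.729) = (30.8 ± 19.13) / 11.46, giving tanθ = 1.019 or 4.358.
θ = 45.53° or 77.08°; the larger is 77.08°.

77.1°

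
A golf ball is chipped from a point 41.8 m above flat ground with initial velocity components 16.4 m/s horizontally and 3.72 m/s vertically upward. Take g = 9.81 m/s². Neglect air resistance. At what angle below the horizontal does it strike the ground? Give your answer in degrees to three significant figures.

Vertical motion (up positive, ground at y = 0): 4.905 t² − (3.720) t − 41.8 = 0, so t = (3.720 + √(3.720² + 2·9.81·41.8)) / 9.81 = (3.720 + 28.88) / 9.81 = 3.323 s.
At impact: v_y = v_y0 − g t = −28.88 m/s; vₓ = 16.40 m/s.
Angle below horizontal: arctan(|v_y|/vₓ) = arctan(28.88/16.40) = 60.41°.

60.4°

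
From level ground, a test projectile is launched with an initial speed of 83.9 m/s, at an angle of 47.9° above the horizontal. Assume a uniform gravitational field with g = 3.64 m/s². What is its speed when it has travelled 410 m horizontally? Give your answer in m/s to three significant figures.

Horizontal component vₓ = 83.90 cos 47.9° = 56.25 m/s; vertical v_y0 = 83.90 sin 47.9° = 62.25 m/s.
Time to reach x = 410 m: t = x/vₓ = 410/56.25 = 7.289 s.
Vertical velocity there: v_y = v_y0 − g t = 62.25 − 3.64 × 7.289 = 35.72 m/s.
Speed: √(vₓ² + v_y²) = √(56.25² + 35.72²) = 66.63 m/s.

66.6 m/s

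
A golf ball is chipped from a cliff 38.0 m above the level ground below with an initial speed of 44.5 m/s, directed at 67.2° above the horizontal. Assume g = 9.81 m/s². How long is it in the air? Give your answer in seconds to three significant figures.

Resolve: vₓ = 44.50 cos 67.2° = 17.24 m/s and v_y0 = 44.50 sin 67.2° = 41.02 m/s.
The projectile lands when y = 38.0 + (41.02) t − ½·9.81·t² = 0. Positive root: t = (41.02 + √(41.02² + 2·9.81·38.0)) / 9.81 = (41.02 + 49.28) / 9.81 = 9.205 s.

9.21 s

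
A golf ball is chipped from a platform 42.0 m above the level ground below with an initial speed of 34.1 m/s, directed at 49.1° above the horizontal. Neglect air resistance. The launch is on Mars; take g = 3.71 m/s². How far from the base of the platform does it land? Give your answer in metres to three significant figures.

343 m

vₓ = 34.10 cos 49.1° = 22.33 m/s; v_y0 = 34.10 sin 49.1° = 25.77 m/s.
Vertical motion (up positive, ground at y = 0): 1.855 t² − (25.77) t − 42.0 = 0, so t = (25.77 + √(25.77² + 2·3.71·42.0)) / 3.71 = (25.77 + 31.24) / 3.71 = 15.37 s.
Horizontal distance: R = vₓ t = 22.33 × 15.37 = 343.1 m.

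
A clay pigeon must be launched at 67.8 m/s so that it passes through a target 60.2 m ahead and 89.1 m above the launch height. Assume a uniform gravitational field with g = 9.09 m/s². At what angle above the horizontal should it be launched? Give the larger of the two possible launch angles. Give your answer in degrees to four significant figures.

86.21°

Trajectory: y = x tanθ − g x² (1 + tan²θ)/(2v₀²). With x = 60.2, y = 89.1, v₀ = 67.8, g = 9.09:
3.583 tan²θ − 60.2 tanθ + (92.68) = 0.
tanθ = [60.2 ± √(60.2² − 4 × 3.583 × (92.68))] / (2 × 3.583) = (60.2 ± 47.91) / 7.166, giving tanθ = 1.715 or 15.09.
θ = 59.75° or 86.21°; the larger is 86.21°.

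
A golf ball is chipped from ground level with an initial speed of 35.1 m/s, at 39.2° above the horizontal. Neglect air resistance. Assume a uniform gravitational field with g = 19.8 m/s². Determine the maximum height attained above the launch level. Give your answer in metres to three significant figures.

12.4 m

Components: vₓ = 35.10 cos 39.2° = 27.20 m/s, v_y0 = 35.10 sin 39.2° = 22.18 m/s.
Peak height H = v_y0² / (2g) = 492.14 / 39.60 = 12.43 m.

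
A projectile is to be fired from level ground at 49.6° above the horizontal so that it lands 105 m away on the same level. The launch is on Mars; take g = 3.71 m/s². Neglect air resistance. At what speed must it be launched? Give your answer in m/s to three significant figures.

From R = (v₀² / g) sin 2θ: v₀ = √(gR / sin 2θ).
v₀ = √(3.71 × 105 / sin 99.20°) = √(389.6 / 0.9871) = √394.63 = 19.87 m/s.

19.9 m/s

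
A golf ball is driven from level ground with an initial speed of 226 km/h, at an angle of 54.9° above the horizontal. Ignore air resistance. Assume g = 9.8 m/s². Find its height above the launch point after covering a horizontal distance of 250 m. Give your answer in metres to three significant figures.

Convert: 226 km/h = 226/3.6 = 62.78 m/s.
vₓ = 62.78 cos 54.9° = 36.10 m/s; v_y0 = 62.78 sin 54.9° = 51.36 m/s.
x = vₓ t ⇒ t = 250/36.10 = 6.926 s.
Height: y = v_y0 t − ½ g t² = 51.36 × 6.926 − 4.900 × 6.926² = 355.7 − 235.0 = 120.7 m.

121 m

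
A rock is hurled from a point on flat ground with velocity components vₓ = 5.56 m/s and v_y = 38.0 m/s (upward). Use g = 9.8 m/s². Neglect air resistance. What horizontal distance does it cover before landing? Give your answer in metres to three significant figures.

43.1 m

Time aloft: T = 2 v_y0 / g = 2 × 38.00 / 9.80 = 7.755 s.
Horizontal distance R = vₓ T = 5.560 × 7.755 = 43.12 m.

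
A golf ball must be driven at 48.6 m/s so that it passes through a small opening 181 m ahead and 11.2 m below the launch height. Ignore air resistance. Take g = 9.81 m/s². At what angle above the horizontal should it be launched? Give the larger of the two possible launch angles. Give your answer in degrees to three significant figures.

Trajectory: y = x tanθ − g x² (1 + tan²θ)/(2v₀²). With x = 181, y = −11.2, v₀ = 48.6, g = 9.81:
68.03 tan²θ − 181 tanθ + (56.83) = 0.
tanθ = [181 ± √(181² − 4 × 68.03 × (56.83))] / (2 × 68.03) = (181 ± 131.5) / 136.1, giving tanθ = 0.3637 or 2.297.
θ = 19.99° or 66.47°; the larger is 66.47°.

66.5°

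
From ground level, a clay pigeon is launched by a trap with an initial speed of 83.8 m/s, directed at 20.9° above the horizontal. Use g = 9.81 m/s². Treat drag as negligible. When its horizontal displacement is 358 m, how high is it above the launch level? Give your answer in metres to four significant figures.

Components: vₓ = 83.80 cos 20.9° = 78.29 m/s, v_y0 = 83.80 sin 20.9° = 29.89 m/s.
At x = 358 m, t = x/vₓ = 358/78.29 = 4.573 s.
Height: y = v_y0 t − ½ g t² = 29.89 × 4.573 − 4.905 × 4.573² = 136.7 − 102.6 = 34.13 m.

34.13 m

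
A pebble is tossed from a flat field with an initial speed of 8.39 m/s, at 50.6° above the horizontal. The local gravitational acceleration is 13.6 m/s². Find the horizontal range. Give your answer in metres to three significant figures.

5.08 m

Horizontal component vₓ = 8.390 cos 50.6° = 5.325 m/s; vertical v_y0 = 8.390 sin 50.6° = 6.483 m/s.
Flight time T = 2 v_y0 / g = 0.9534 s.
Range: R = vₓ T = 5.325 × 0.9534 = 5.077 m.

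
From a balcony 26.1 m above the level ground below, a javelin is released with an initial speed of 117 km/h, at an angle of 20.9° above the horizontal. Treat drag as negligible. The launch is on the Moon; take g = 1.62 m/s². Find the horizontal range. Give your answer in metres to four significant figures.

494.6 m

Convert: 117 km/h = 117/3.6 = 32.50 m/s.
Resolve: vₓ = 32.50 cos 20.9° = 30.36 m/s and v_y0 = 32.50 sin 20.9° = 11.59 m/s.
The projectile lands when y = 26.1 + (11.59) t − ½·1.62·t² = 0. Positive root: t = (11.59 + √(11.59² + 2·1.62·26.1)) / 1.62 = (11.59 + 14.80) / 1.62 = 16.29 s.
Horizontal distance: R = vₓ t = 30.36 × 16.29 = 494.6 m.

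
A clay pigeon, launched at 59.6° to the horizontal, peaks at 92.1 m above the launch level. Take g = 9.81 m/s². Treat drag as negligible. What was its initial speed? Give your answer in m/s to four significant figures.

49.28 m/s

At the peak v_y = 0, so v_y0 = √(2gH) = √(2 × 9.81 × 92.1) = 42.51 m/s.
v_y0 = v₀ sin θ ⇒ v₀ = 42.51 / sin 59.6° = 49.28 m/s.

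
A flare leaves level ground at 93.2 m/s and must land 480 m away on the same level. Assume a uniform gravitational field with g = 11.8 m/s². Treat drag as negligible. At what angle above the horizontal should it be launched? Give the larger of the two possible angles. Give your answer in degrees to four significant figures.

69.65°

Level-ground range R = v₀² sin(2θ)/g ⇒ sin(2θ) = gR/v₀² = 11.8 × 480 / 93.2² = 0.6521.
2θ = 40.70° or 180° − 40.70° = 139.3°, so θ = 20.35° or 69.65°.
The larger angle is 69.65°.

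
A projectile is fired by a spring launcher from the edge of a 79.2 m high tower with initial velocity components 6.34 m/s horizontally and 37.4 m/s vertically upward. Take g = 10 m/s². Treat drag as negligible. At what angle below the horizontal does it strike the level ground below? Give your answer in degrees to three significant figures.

With up positive and y = 0 at the ground: y(t) = 79.2 + (37.40) t − 5.000 t². Setting y = 0 and taking the positive root: t = [37.40 + √(37.40² + 2·10.0·79.2)] / 10.0 = (37.40 + 54.61) / 10.0 = 9.201 s.
At impact: v_y = v_y0 − g t = −54.61 m/s; vₓ = 6.340 m/s.
Angle below horizontal: arctan(|v_y|/vₓ) = arctan(54.61/6.340) = 83.38°.

83.4°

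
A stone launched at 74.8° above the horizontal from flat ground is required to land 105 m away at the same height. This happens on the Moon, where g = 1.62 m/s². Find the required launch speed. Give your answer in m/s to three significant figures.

18.3 m/s

Level-ground range: R = v₀² sin(2θ)/g, so v₀ = √(gR / sin 2θ).
v₀ = √(1.62 × 105 / sin 149.6°) = √(170.1 / 0.5060) = √336.14 = 18.33 m/s.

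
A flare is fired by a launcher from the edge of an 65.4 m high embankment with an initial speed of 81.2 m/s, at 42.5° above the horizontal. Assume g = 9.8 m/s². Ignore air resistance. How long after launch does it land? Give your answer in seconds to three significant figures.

Resolve: vₓ = 81.20 cos 42.5° = 59.87 m/s and v_y0 = 81.20 sin 42.5° = 54.86 m/s.
The projectile lands when y = 65.4 + (54.86) t − ½·9.80·t² = 0. Positive root: t = (54.86 + √(54.86² + 2·9.80·65.4)) / 9.80 = (54.86 + 65.51) / 9.80 = 12.28 s.

12.3 s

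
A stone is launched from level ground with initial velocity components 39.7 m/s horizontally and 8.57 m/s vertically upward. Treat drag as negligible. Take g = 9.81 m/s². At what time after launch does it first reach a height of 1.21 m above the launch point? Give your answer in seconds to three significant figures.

Height y(t) = 8.570 t − 4.905 t² = 1.21 gives 4.905 t² − 8.570 t + 1.21 = 0.
t = [8.570 ± √(8.570² − 2·9.81·1.21)] / 9.81 = (8.570 ± 7.050) / 9.81, so t = 0.1549 s or t = 1.592 s.
The first (ascending) time is 0.1549 s.

0.155 s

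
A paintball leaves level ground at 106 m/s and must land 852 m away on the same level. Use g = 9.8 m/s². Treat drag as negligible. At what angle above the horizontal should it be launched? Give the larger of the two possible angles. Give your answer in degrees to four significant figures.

66.00°

From R = (v₀²/g) sin 2θ: sin 2θ = 9.80 × 852 / 11236 = 0.7431.
2θ = 48.00° or 180° − 48.00° = 132.0°, so θ = 24.00° or 66.00°.
The larger angle is 66.00°.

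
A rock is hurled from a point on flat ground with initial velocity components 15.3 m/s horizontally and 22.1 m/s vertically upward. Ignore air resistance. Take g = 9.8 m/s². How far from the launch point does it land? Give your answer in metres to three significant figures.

69.0 m

Time aloft: T = 2 v_y0 / g = 2 × 22.10 / 9.80 = 4.510 s.
Range: R = vₓ T = 15.30 × 4.510 = 69.01 m.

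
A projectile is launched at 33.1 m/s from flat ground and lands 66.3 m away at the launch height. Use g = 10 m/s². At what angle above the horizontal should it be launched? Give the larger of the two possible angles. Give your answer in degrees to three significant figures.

From R = (v₀²/g) sin 2θ: sin 2θ = 10.0 × 66.3 / 1095.6 = 0.6051.
2θ = 37.24° or 180° − 37.24° = 142.8°, so θ = 18.62° or 71.38°.
The larger angle is 71.38°.

71.4°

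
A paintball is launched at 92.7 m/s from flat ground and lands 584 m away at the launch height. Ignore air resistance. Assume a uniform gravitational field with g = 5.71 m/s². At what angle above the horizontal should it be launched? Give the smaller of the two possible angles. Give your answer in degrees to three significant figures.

11.4°

R = v₀² sin 2θ / g gives sin 2θ = gR/v₀² = 5.71·584/92.7² = 0.3881.
2θ = 22.83° or 180° − 22.83° = 157.2°, so θ = 11.42° or 78.58°.
The smaller angle is 11.42°.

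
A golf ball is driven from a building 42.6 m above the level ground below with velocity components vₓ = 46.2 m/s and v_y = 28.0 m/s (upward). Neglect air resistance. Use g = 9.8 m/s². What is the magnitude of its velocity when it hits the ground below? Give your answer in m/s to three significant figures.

61.3 m/s

Vertical motion (up positive, ground at y = 0): 4.900 t² − (28.00) t − 42.6 = 0, so t = (28.00 + √(28.00² + 2·9.80·42.6)) / 9.80 = (28.00 + 40.24) / 9.80 = 6.963 s.
Vertical velocity at impact: v_y = v_y0 − g t = 28.00 − 9.80 × 6.963 = −40.24 m/s.
Speed: |v| = √(vₓ² + v_y²) = √(46.20² + 40.24²) = 61.26 m/s.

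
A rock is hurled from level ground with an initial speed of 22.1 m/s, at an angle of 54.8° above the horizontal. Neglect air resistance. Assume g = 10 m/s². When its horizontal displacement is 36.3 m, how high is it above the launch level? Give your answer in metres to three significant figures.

Components: vₓ = 22.10 cos 54.8° = 12.74 m/s, v_y0 = 22.10 sin 54.8° = 18.06 m/s.
Time to reach x = 36.3 m: t = x/vₓ = 36.3/12.74 = 2.849 s.
Height: y = v_y0 t − ½ g t² = 18.06 × 2.849 − 5.000 × 2.849² = 51.46 − 40.60 = 10.86 m.

10.9 m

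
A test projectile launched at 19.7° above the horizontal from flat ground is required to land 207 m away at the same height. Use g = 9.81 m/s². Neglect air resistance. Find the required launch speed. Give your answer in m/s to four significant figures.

On level ground R = v₀² sin 2θ / g ⇒ v₀ = √(gR / sin 2θ).
v₀ = √(9.81 × 207 / sin 39.40°) = √(2031 / 0.6347) = √3199.3 = 56.56 m/s.

56.56 m/s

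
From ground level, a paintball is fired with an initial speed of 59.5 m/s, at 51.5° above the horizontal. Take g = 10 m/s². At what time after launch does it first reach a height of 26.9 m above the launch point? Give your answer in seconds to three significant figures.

Components: vₓ = 59.50 cos 51.5° = 37.04 m/s, v_y0 = 59.50 sin 51.5° = 46.57 m/s.
Require v_y0 t − ½ g t² = 26.9, i.e. 5.000 t² − 46.57 t + 26.9 = 0.
Quadratic formula: t = (46.57 ± √1630.3) / 10.0 = (46.57 ± 40.38) / 10.0 → t = 0.6188 s or 8.694 s.
The first (ascending) time is 0.6188 s.

0.619 s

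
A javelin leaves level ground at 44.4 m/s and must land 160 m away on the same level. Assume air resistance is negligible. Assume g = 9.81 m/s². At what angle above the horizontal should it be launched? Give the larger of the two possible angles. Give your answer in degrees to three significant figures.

R = v₀² sin 2θ / g gives sin 2θ = gR/v₀² = 9.81·160/44.4² = 0.7962.
2θ = 52.77° or 180° − 52.77° = 127.2°, so θ = 26.38° or 63.62°.
The larger angle is 63.62°.

63.6°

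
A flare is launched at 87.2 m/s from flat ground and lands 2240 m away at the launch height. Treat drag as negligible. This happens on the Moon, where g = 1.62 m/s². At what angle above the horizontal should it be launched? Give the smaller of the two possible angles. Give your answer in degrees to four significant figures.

From R = (v₀²/g) sin 2θ: sin 2θ = 1.62 × 2240 / 7603.8 = 0.4772.
2θ = 28.50° or 180° − 28.50° = 151.5°, so θ = 14.25° or 75.75°.
The smaller angle is 14.25°.

14.25°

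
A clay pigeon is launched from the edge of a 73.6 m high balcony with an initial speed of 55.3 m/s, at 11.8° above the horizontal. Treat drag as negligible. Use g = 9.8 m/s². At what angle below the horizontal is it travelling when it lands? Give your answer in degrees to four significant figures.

Horizontal component vₓ = 55.30 cos 11.8° = 54.13 m/s; vertical v_y0 = 55.30 sin 11.8° = 11.31 m/s.
With up positive and y = 0 at the ground: y(t) = 73.6 + (11.31) t − 4.900 t². Setting y = 0 and taking the positive root: t = [11.31 + √(11.31² + 2·9.80·73.6)] / 9.80 = (11.31 + 39.63) / 9.80 = 5.198 s.
At impact: v_y = v_y0 − g t = −39.63 m/s; vₓ = 54.13 m/s.
Angle below horizontal: arctan(|v_y|/vₓ) = arctan(39.63/54.13) = 36.21°.

36.21°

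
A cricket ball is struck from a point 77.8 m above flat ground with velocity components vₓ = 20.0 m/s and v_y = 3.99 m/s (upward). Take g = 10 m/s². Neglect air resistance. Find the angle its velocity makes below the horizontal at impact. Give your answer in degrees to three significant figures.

63.2°

With up positive and y = 0 at the ground: y(t) = 77.8 + (3.990) t − 5.000 t². Setting y = 0 and taking the positive root: t = [3.990 + √(3.990² + 2·10.0·77.8)] / 10.0 = (3.990 + 39.65) / 10.0 = 4.364 s.
At impact: v_y = v_y0 − g t = −39.65 m/s; vₓ = 20.00 m/s.
Angle below horizontal: arctan(|v_y|/vₓ) = arctan(39.65/20.00) = 63.23°.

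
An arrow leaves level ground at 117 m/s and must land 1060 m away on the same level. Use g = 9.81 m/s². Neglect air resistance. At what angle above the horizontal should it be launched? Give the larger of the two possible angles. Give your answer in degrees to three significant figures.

65.3°

Level-ground range R = v₀² sin(2θ)/g ⇒ sin(2θ) = gR/v₀² = 9.81 × 1060 / 117² = 0.7596.
2θ = 49.43° or 180° − 49.43° = 130.6°, so θ = 24.72° or 65.28°.
The larger angle is 65.28°.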